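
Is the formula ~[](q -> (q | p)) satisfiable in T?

No, unsatisfiable

1. ~[](q -> (q | p)), u
2. ~(q -> (q | p)), v
3. q, v
4. ~(q | p), v
5. ~q, v
6. ~p, v
Accessibility: uRu, uRv, vRv
Branch closes: q and ~q both at v.
(One branch shown.) All branches close.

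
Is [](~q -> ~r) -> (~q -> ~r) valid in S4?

Tableau for the negation ~([](~q -> ~r) -> (~q -> ~r)):
1. ~([](~q -> ~r) -> (~q -> ~r)), u
2. [](~q -> ~r), u
3. ~(~q -> ~r), u
4. ~q, u
5. r, u
6. ~q -> ~r, u
7. ~r, u
Accessibility: uRu
Branch closes: r and ~r both at u.
Every branch of the negation's tableau closes; the branch above is one of them.

Valid in S4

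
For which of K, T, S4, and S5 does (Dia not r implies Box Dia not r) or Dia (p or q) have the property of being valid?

S5

S4-tableau for the negation not ((Dia not r implies Box Dia not r) or Dia (p or q)):
1. not ((Dia not r implies Box Dia not r) or Dia (p or q)), u
2. not (Dia not r implies Box Dia not r), u   [neg-or-rule on 1]
3. not Dia (p or q), u   [neg-or-rule on 1]
4. Dia not r, u   [neg-implies-rule on 2]
5. not Box Dia not r, u   [neg-implies-rule on 2]
6. not (p or q), u   [neg-Dia-rule on 3 via uRu]
7. not p, u   [neg-or-rule on 6]
8. not q, u   [neg-or-rule on 6]
9. not r, v   [Dia-rule on 4: fresh world v, uRv]
10. not (p or q), v   [neg-Dia-rule on 3 via uRv]
11. not p, v   [neg-or-rule on 10]
12. not q, v   [neg-or-rule on 10]
13. not Dia not r, w   [neg-Box-rule on 5: fresh world w, uRw]
14. not (p or q), w   [neg-Dia-rule on 3 via uRw]
15. not p, w   [neg-or-rule on 14]
16. not q, w   [neg-or-rule on 14]
17. r, w   [neg-Dia-rule on 13 via wRw]
Accessibility: uRu, uRv, uRw, vRv, wRw
Complete open branch: countermodel on an S4-frame, so not valid in S4, nor in K, T (the same frame is also a K-frame and a T-frame).
S5-tableau for the negation not ((Dia not r implies Box Dia not r) or Dia (p or q)):
1. not ((Dia not r implies Box Dia not r) or Dia (p or q)), u
2. not (Dia not r implies Box Dia not r), u   [neg-or-rule on 1]
3. not Dia (p or q), u   [neg-or-rule on 1]
4. Dia not r, u   [neg-implies-rule on 2]
5. not Box Dia not r, u   [neg-implies-rule on 2]
6. not (p or q), u   [neg-Dia-rule on 3 via uRu]
7. not p, u   [neg-or-rule on 6]
8. not q, u   [neg-or-rule on 6]
9. not r, v   [Dia-rule on 4: fresh world v, uRv]
10. not (p or q), v   [neg-Dia-rule on 3 via uRv]
11. not p, v   [neg-or-rule on 10]
12. not q, v   [neg-or-rule on 10]
13. not Dia not r, w   [neg-Box-rule on 5: fresh world w, uRw]
14. not (p or q), w   [neg-Dia-rule on 3 via uRw]
15. not p, w   [neg-or-rule on 14]
16. not q, w   [neg-or-rule on 14]
17. r, u   [neg-Dia-rule on 13 via wRu]
18. r, v   [neg-Dia-rule on 13 via wRv]
Accessibility: uRu, uRv, uRw, vRu, vRv, vRw, wRu, wRv, wRw
Branch closes: r and not r both at v.
Every branch closes (one shown): valid in S5.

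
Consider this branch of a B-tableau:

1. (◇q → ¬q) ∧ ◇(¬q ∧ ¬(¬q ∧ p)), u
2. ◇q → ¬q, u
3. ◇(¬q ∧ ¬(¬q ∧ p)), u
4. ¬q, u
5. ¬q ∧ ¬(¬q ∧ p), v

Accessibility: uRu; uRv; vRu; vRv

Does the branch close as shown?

Open

No world carries both an atom and its negation.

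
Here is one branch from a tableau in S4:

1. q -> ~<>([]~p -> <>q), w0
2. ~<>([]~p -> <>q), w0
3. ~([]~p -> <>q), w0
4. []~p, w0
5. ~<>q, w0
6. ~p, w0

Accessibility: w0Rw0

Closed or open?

Open

No world carries both an atom and its negation.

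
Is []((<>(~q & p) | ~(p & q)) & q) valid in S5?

Invalid (countermodel exists)

Tableau for the negation ~[]((<>(~q & p) | ~(p & q)) & q):
1. ~[]((<>(~q & p) | ~(p & q)) & q), w0
2. ~((<>(~q & p) | ~(p & q)) & q), w1
3. ~q, w1
Accessibility: w0Rw0, w0Rw1, w1Rw0, w1Rw1
The negation has an open branch (countermodel exists).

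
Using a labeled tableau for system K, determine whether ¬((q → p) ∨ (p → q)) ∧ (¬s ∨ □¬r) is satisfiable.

1. ¬((q → p) ∨ (p → q)) ∧ (¬s ∨ □¬r), w0
2. ¬((q → p) ∨ (p → q)), w0   [∧-rule on 1]
3. ¬s ∨ □¬r, w0   [∧-rule on 1]
4. ¬(q → p), w0   [¬∨-rule on 2]
5. ¬(p → q), w0   [¬∨-rule on 2]
6. q, w0   [¬→-rule on 4]
7. ¬p, w0   [¬→-rule on 4]
8. p, w0   [¬→-rule on 5]
9. ¬q, w0   [¬→-rule on 5]
Branch closes: p and ¬p both at w0.
(One branch shown.) All branches close.

Unsatisfiable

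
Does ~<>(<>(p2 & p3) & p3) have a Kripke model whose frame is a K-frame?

Satisfiable (open branch found)

1. ~<>(<>(p2 & p3) & p3), w0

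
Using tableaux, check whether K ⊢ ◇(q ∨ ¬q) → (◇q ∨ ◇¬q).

Yes, valid

Tableau for the negation ¬(◇(q ∨ ¬q) → (◇q ∨ ◇¬q)):
1. ¬(◇(q ∨ ¬q) → (◇q ∨ ◇¬q)), u
2. ◇(q ∨ ¬q), u
3. ¬(◇q ∨ ◇¬q), u
4. ¬◇q, u
5. ¬◇¬q, u
6. q ∨ ¬q, v
7. ¬q, v
8. q, v
Accessibility: uRv
Branch closes: q and ¬q both at v.
All branches of the negation close; one closing branch shown above.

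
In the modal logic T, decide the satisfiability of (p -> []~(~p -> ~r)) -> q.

Satisfiable (open branch found)

1. (p -> []~(~p -> ~r)) -> q, u
2. q, u
Accessibility: uRu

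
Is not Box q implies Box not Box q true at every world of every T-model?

Tableau for the negation not (not Box q implies Box not Box q):
1. not (not Box q implies Box not Box q), 0
2. not Box q, 0   [neg-implies-rule on 1]
3. not Box not Box q, 0   [neg-implies-rule on 1]
4. not q, 1   [neg-Box-rule on 2: fresh world 1, 0R1]
5. Box q, 2   [neg-Box-rule on 3: fresh world 2, 0R2]
6. q, 2   [Box-rule on 5 via 2R2]
Accessibility: 0R0, 0R1, 0R2, 1R1, 2R2
The negation has an open branch (countermodel exists).

No, not valid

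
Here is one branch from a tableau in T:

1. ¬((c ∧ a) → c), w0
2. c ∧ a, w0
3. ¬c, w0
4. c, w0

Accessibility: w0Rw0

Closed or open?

Both c and ¬c appear at w0.

Yes, closed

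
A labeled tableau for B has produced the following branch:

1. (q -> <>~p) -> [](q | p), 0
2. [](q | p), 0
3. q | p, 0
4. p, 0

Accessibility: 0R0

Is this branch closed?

No world carries both an atom and its negation.

No, open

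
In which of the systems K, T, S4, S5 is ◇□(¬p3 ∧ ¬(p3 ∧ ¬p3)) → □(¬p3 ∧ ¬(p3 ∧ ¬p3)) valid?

S5

S4-tableau for the negation ¬(◇□(¬p3 ∧ ¬(p3 ∧ ¬p3)) → □(¬p3 ∧ ¬(p3 ∧ ¬p3))):
1. ¬(◇□(¬p3 ∧ ¬(p3 ∧ ¬p3)) → □(¬p3 ∧ ¬(p3 ∧ ¬p3))), w0
2. ◇□(¬p3 ∧ ¬(p3 ∧ ¬p3)), w0
3. ¬□(¬p3 ∧ ¬(p3 ∧ ¬p3)), w0
4. □(¬p3 ∧ ¬(p3 ∧ ¬p3)), w1
5. ¬p3 ∧ ¬(p3 ∧ ¬p3), w1
6. ¬p3, w1
7. ¬(p3 ∧ ¬p3), w1
8. ¬(¬p3 ∧ ¬(p3 ∧ ¬p3)), w2
9. p3, w2
Accessibility: w0Rw0, w0Rw1, w0Rw2, w1Rw1, w2Rw2
Complete open branch: countermodel on an S4-frame, so not valid in S4, nor in K, T (the same frame is also a K-frame and a T-frame).
S5-tableau for the negation ¬(◇□(¬p3 ∧ ¬(p3 ∧ ¬p3)) → □(¬p3 ∧ ¬(p3 ∧ ¬p3))):
1. ¬(◇□(¬p3 ∧ ¬(p3 ∧ ¬p3)) → □(¬p3 ∧ ¬(p3 ∧ ¬p3))), w0
2. ◇□(¬p3 ∧ ¬(p3 ∧ ¬p3)), w0
3. ¬□(¬p3 ∧ ¬(p3 ∧ ¬p3)), w0
4. □(¬p3 ∧ ¬(p3 ∧ ¬p3)), w1
5. ¬p3 ∧ ¬(p3 ∧ ¬p3), w0
6. ¬p3, w0
7. ¬(p3 ∧ ¬p3), w0
8. ¬p3 ∧ ¬(p3 ∧ ¬p3), w1
9. ¬p3, w1
10. ¬(p3 ∧ ¬p3), w1
11. ¬(¬p3 ∧ ¬(p3 ∧ ¬p3)), w2
12. ¬p3 ∧ ¬(p3 ∧ ¬p3), w2
13. ¬p3, w2
14. ¬(p3 ∧ ¬p3), w2
15. p3 ∧ ¬p3, w2
16. p3, w2
Accessibility: w0Rw0, w0Rw1, w0Rw2, w1Rw0, w1Rw1, w1Rw2, w2Rw0, w2Rw1, w2Rw2
Branch closes: p3 and ¬p3 both at w2.
Every branch closes (one shown): valid in S5.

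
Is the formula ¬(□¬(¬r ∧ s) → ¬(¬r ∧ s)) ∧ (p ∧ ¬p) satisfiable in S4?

1. ¬(□¬(¬r ∧ s) → ¬(¬r ∧ s)) ∧ (p ∧ ¬p), 0
2. ¬(□¬(¬r ∧ s) → ¬(¬r ∧ s)), 0   [∧-rule on 1]
3. p ∧ ¬p, 0   [∧-rule on 1]
4. □¬(¬r ∧ s), 0   [¬→-rule on 2]
5. ¬r ∧ s, 0   [¬→-rule on 2]
6. p, 0   [∧-rule on 3]
7. ¬p, 0   [∧-rule on 3]
Accessibility: 0R0
Branch closes: p and ¬p both at 0.
Every branch closes; the branch above is one of them.

Unsatisfiable (every branch closes)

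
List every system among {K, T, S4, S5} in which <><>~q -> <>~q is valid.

T-tableau for the negation ~(<><>~q -> <>~q):
1. ~(<><>~q -> <>~q), u
2. <><>~q, u
3. ~<>~q, u
4. q, u
5. <>~q, v
6. q, v
7. ~q, w
Accessibility: uRu, uRv, vRv, vRw, wRw
Complete open branch: countermodel on a T-frame, so not valid in T, nor in K (the same frame is also a K-frame).
S4-tableau for the negation ~(<><>~q -> <>~q):
1. ~(<><>~q -> <>~q), u
2. <><>~q, u
3. ~<>~q, u
4. q, u
5. <>~q, v
6. q, v
7. ~q, w
8. q, w
Accessibility: uRu, uRv, uRw, vRv, vRw, wRw
Branch closes: q and ~q both at w.
Every branch closes (one shown): valid in S4, hence also in S5 (every theorem of S4 is a theorem of S5).

S4, S5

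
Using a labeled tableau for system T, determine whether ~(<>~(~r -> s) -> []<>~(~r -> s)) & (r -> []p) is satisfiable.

Satisfiable (open branch found)

1. ~(<>~(~r -> s) -> []<>~(~r -> s)) & (r -> []p), w0
2. ~(<>~(~r -> s) -> []<>~(~r -> s)), w0
3. r -> []p, w0
4. <>~(~r -> s), w0
5. ~[]<>~(~r -> s), w0
6. []p, w0
7. p, w0
8. ~(~r -> s), w1
9. ~r, w1
10. ~s, w1
11. p, w1
12. ~<>~(~r -> s), w2
13. p, w2
14. ~r -> s, w2
15. s, w2
Accessibility: w0Rw0, w0Rw1, w0Rw2, w1Rw1, w2Rw2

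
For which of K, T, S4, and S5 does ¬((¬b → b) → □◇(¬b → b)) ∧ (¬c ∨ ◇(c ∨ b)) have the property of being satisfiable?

S5-tableau for the formula:
1. ¬((¬b → b) → □◇(¬b → b)) ∧ (¬c ∨ ◇(c ∨ b)), u
2. ¬((¬b → b) → □◇(¬b → b)), u
3. ¬c ∨ ◇(c ∨ b), u
4. ¬b → b, u
5. ¬□◇(¬b → b), u
6. ◇(c ∨ b), u
7. b, u
8. ¬◇(¬b → b), v
9. ¬(¬b → b), u
10. ¬b, u
Accessibility: uRu, uRv, vRu, vRv
Branch closes: b and ¬b both at u.
Every branch closes (one shown): unsatisfiable in S5.
S4-tableau for the formula:
1. ¬((¬b → b) → □◇(¬b → b)) ∧ (¬c ∨ ◇(c ∨ b)), u
2. ¬((¬b → b) → □◇(¬b → b)), u
3. ¬c ∨ ◇(c ∨ b), u
4. ¬b → b, u
5. ¬□◇(¬b → b), u
6. ◇(c ∨ b), u
7. b, u
8. ¬◇(¬b → b), v
9. ¬(¬b → b), v
10. ¬b, v
11. c ∨ b, w
12. b, w
Accessibility: uRu, uRv, uRw, vRv, wRw
Complete open branch: satisfiable in S4, hence also in K, T (this S4-model is also a K-model and a T-model).

K, T, S4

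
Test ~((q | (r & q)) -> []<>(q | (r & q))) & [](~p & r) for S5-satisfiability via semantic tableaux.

1. ~((q | (r & q)) -> []<>(q | (r & q))) & [](~p & r), u
2. ~((q | (r & q)) -> []<>(q | (r & q))), u
3. [](~p & r), u
4. q | (r & q), u
5. ~[]<>(q | (r & q)), u
6. ~p & r, u
7. ~p, u
8. r, u
9. r & q, u
10. q, u
11. ~<>(q | (r & q)), v
12. ~p & r, v
13. ~p, v
14. r, v
15. ~(q | (r & q)), u
16. ~q, u
17. ~(r & q), u
Accessibility: uRu, uRv, vRu, vRv
Branch closes: q and ~q both at u.
All branches of the tableau close; one closing branch shown above.

Unsatisfiable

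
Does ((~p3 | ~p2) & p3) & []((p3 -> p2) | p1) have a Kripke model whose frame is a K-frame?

1. ((~p3 | ~p2) & p3) & []((p3 -> p2) | p1), u
2. (~p3 | ~p2) & p3, u   [&-rule on 1]
3. []((p3 -> p2) | p1), u   [&-rule on 1]
4. ~p3 | ~p2, u   [&-rule on 2]
5. p3, u   [&-rule on 2]
6. ~p2, u   [|-rule on 4 (branches; this branch)]

Satisfiable (open branch found)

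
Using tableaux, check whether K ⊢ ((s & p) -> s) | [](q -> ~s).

Valid in K

Tableau for the negation ~(((s & p) -> s) | [](q -> ~s)):
1. ~(((s & p) -> s) | [](q -> ~s)), 0
2. ~((s & p) -> s), 0
3. ~[](q -> ~s), 0
4. s & p, 0
5. ~s, 0
6. s, 0
7. p, 0
Branch closes: s and ~s both at 0.
All branches of the negation close; one closing branch shown above.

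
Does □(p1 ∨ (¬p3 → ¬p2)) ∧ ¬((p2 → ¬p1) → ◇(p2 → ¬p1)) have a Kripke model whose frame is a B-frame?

1. □(p1 ∨ (¬p3 → ¬p2)) ∧ ¬((p2 → ¬p1) → ◇(p2 → ¬p1)), u
2. □(p1 ∨ (¬p3 → ¬p2)), u
3. ¬((p2 → ¬p1) → ◇(p2 → ¬p1)), u
4. p2 → ¬p1, u
5. ¬◇(p2 → ¬p1), u
6. p1 ∨ (¬p3 → ¬p2), u
7. ¬(p2 → ¬p1), u
8. p2, u
9. p1, u
10. ¬p1, u
Accessibility: uRu
Branch closes: p1 and ¬p1 both at u.
(One branch shown.) All branches close.

Unsatisfiable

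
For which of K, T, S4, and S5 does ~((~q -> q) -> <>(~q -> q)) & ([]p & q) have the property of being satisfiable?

K

T-tableau for the formula:
1. ~((~q -> q) -> <>(~q -> q)) & ([]p & q), w0
2. ~((~q -> q) -> <>(~q -> q)), w0   [&-rule on 1]
3. []p & q, w0   [&-rule on 1]
4. ~q -> q, w0   [~->-rule on 2]
5. ~<>(~q -> q), w0   [~->-rule on 2]
6. []p, w0   [&-rule on 3]
7. q, w0   [&-rule on 3]
8. ~(~q -> q), w0   [~<>-rule on 5 via w0Rw0]
9. ~q, w0   [~->-rule on 8]
Accessibility: w0Rw0
Branch closes: q and ~q both at w0.
Every branch closes (one shown): unsatisfiable in T, hence also in S4, S5 (every S4/S5-frame is a T-frame).
K-tableau for the formula:
1. ~((~q -> q) -> <>(~q -> q)) & ([]p & q), w0
2. ~((~q -> q) -> <>(~q -> q)), w0   [&-rule on 1]
3. []p & q, w0   [&-rule on 1]
4. ~q -> q, w0   [~->-rule on 2]
5. ~<>(~q -> q), w0   [~->-rule on 2]
6. []p, w0   [&-rule on 3]
7. q, w0   [&-rule on 3]
Complete open branch: satisfiable in K.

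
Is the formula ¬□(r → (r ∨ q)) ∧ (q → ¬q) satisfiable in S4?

1. ¬□(r → (r ∨ q)) ∧ (q → ¬q), 0
2. ¬□(r → (r ∨ q)), 0   [∧-rule on 1]
3. q → ¬q, 0   [∧-rule on 1]
4. ¬q, 0   [→-rule on 3 (branches; this branch)]
5. ¬(r → (r ∨ q)), 1   [¬□-rule on 2: fresh world 1, 0R1]
6. r, 1   [¬→-rule on 5]
7. ¬(r ∨ q), 1   [¬→-rule on 5]
8. ¬r, 1   [¬∨-rule on 7]
9. ¬q, 1   [¬∨-rule on 7]
Accessibility: 0R0, 0R1, 1R1
Branch closes: r and ¬r both at 1.
Every branch closes; the branch above is one of them.

Unsatisfiable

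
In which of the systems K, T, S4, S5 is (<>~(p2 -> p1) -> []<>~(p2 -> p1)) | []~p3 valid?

S4-tableau for the negation ~((<>~(p2 -> p1) -> []<>~(p2 -> p1)) | []~p3):
1. ~((<>~(p2 -> p1) -> []<>~(p2 -> p1)) | []~p3), w0
2. ~(<>~(p2 -> p1) -> []<>~(p2 -> p1)), w0
3. ~[]~p3, w0
4. <>~(p2 -> p1), w0
5. ~[]<>~(p2 -> p1), w0
6. p3, w1
7. ~(p2 -> p1), w2
8. p2, w2
9. ~p1, w2
10. ~<>~(p2 -> p1), w3
11. p2 -> p1, w3
12. p1, w3
Accessibility: w0Rw0, w0Rw1, w0Rw2, w0Rw3, w1Rw1, w2Rw2, w3Rw3
Complete open branch: countermodel on an S4-frame, so not valid in S4, nor in K, T (the same frame is also a K-frame and a T-frame).
S5-tableau for the negation ~((<>~(p2 -> p1) -> []<>~(p2 -> p1)) | []~p3):
1. ~((<>~(p2 -> p1) -> []<>~(p2 -> p1)) | []~p3), w0
2. ~(<>~(p2 -> p1) -> []<>~(p2 -> p1)), w0
3. ~[]~p3, w0
4. <>~(p2 -> p1), w0
5. ~[]<>~(p2 -> p1), w0
6. p3, w1
7. ~(p2 -> p1), w2
8. p2, w2
9. ~p1, w2
10. ~<>~(p2 -> p1), w3
11. p2 -> p1, w0
12. p2 -> p1, w1
13. p2 -> p1, w2
14. p2 -> p1, w3
15. p1, w0
16. p1, w1
17. p1, w2
Accessibility: w0Rw0, w0Rw1, w0Rw2, w0Rw3, w1Rw0, w1Rw1, w1Rw2, w1Rw3, w2Rw0, w2Rw1, w2Rw2, w2Rw3, w3Rw0, w3Rw1, w3Rw2, w3Rw3
Branch closes: p1 and ~p1 both at w2.
Every branch closes (one shown): valid in S5.

S5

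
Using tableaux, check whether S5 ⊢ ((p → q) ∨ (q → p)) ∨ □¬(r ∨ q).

Tableau for the negation ¬(((p → q) ∨ (q → p)) ∨ □¬(r ∨ q)):
1. ¬(((p → q) ∨ (q → p)) ∨ □¬(r ∨ q)), 0
2. ¬((p → q) ∨ (q → p)), 0
3. ¬□¬(r ∨ q), 0
4. ¬(p → q), 0
5. ¬(q → p), 0
6. p, 0
7. ¬q, 0
8. q, 0
9. ¬p, 0
Accessibility: 0R0
Branch closes: q and ¬q both at 0.
Every branch of the negation's tableau closes; the branch above is one of them.

Valid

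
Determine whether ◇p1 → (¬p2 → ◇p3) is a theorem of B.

Not valid

Tableau for the negation ¬(◇p1 → (¬p2 → ◇p3)):
1. ¬(◇p1 → (¬p2 → ◇p3)), w0
2. ◇p1, w0
3. ¬(¬p2 → ◇p3), w0
4. ¬p2, w0
5. ¬◇p3, w0
6. ¬p3, w0
7. p1, w1
8. ¬p3, w1
Accessibility: w0Rw0, w0Rw1, w1Rw0, w1Rw1
The negation has an open branch (countermodel exists).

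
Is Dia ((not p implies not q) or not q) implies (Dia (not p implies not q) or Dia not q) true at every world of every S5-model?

Valid in S5

Tableau for the negation not (Dia ((not p implies not q) or not q) implies (Dia (not p implies not q) or Dia not q)):
1. not (Dia ((not p implies not q) or not q) implies (Dia (not p implies not q) or Dia not q)), 0
2. Dia ((not p implies not q) or not q), 0
3. not (Dia (not p implies not q) or Dia not q), 0
4. not Dia (not p implies not q), 0
5. not Dia not q, 0
6. not (not p implies not q), 0
7. not p, 0
8. q, 0
9. (not p implies not q) or not q, 1
10. not (not p implies not q), 1
11. not p, 1
12. q, 1
13. not p implies not q, 1
14. not q, 1
Accessibility: 0R0, 0R1, 1R0, 1R1
Branch closes: q and not q both at 1.
All branches of the negation close; one closing branch shown above.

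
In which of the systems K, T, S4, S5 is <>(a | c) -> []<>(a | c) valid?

S5-tableau for the negation ~(<>(a | c) -> []<>(a | c)):
1. ~(<>(a | c) -> []<>(a | c)), u
2. <>(a | c), u
3. ~[]<>(a | c), u
4. a | c, v
5. c, v
6. ~<>(a | c), w
7. ~(a | c), u
8. ~a, u
9. ~c, u
10. ~(a | c), v
11. ~a, v
12. ~c, v
Accessibility: uRu, uRv, uRw, vRu, vRv, vRw, wRu, wRv, wRw
Branch closes: c and ~c both at v.
Every branch closes (one shown): valid in S5.
S4-tableau for the negation ~(<>(a | c) -> []<>(a | c)):
1. ~(<>(a | c) -> []<>(a | c)), u
2. <>(a | c), u
3. ~[]<>(a | c), u
4. a | c, v
5. c, v
6. ~<>(a | c), w
7. ~(a | c), w
8. ~a, w
9. ~c, w
Accessibility: uRu, uRv, uRw, vRv, wRw
Complete open branch: countermodel on an S4-frame, so not valid in S4, nor in K, T (the same frame is also a K-frame and a T-frame).

S5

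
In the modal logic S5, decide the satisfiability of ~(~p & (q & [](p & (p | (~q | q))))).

1. ~(~p & (q & [](p & (p | (~q | q))))), 0
2. ~(q & [](p & (p | (~q | q)))), 0
3. ~[](p & (p | (~q | q))), 0
4. ~(p & (p | (~q | q))), 1
5. ~p, 1
Accessibility: 0R0, 0R1, 1R0, 1R1

Satisfiable (open branch found)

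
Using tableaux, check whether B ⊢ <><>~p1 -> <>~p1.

Invalid (countermodel exists)

Tableau for the negation ~(<><>~p1 -> <>~p1):
1. ~(<><>~p1 -> <>~p1), w0
2. <><>~p1, w0
3. ~<>~p1, w0
4. p1, w0
5. <>~p1, w1
6. p1, w1
7. ~p1, w2
Accessibility: w0Rw0, w0Rw1, w1Rw0, w1Rw1, w1Rw2, w2Rw1, w2Rw2
The negation has an open branch (countermodel exists).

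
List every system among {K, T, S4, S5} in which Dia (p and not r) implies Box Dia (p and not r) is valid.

S5-tableau for the negation not (Dia (p and not r) implies Box Dia (p and not r)):
1. not (Dia (p and not r) implies Box Dia (p and not r)), 0
2. Dia (p and not r), 0
3. not Box Dia (p and not r), 0
4. p and not r, 1
5. p, 1
6. not r, 1
7. not Dia (p and not r), 2
8. not (p and not r), 0
9. not (p and not r), 1
10. not (p and not r), 2
11. r, 0
12. r, 1
Accessibility: 0R0, 0R1, 0R2, 1R0, 1R1, 1R2, 2R0, 2R1, 2R2
Branch closes: r and not r both at 1.
Every branch closes (one shown): valid in S5.
S4-tableau for the negation not (Dia (p and not r) implies Box Dia (p and not r)):
1. not (Dia (p and not r) implies Box Dia (p and not r)), 0
2. Dia (p and not r), 0
3. not Box Dia (p and not r), 0
4. p and not r, 1
5. p, 1
6. not r, 1
7. not Dia (p and not r), 2
8. not (p and not r), 2
9. r, 2
Accessibility: 0R0, 0R1, 0R2, 1R1, 2R2
Complete open branch: countermodel on an S4-frame, so not valid in S4, nor in K, T (the same frame is also a K-frame and a T-frame).

S5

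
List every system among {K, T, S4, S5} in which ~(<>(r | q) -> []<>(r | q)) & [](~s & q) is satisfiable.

K

T-tableau for the formula:
1. ~(<>(r | q) -> []<>(r | q)) & [](~s & q), u
2. ~(<>(r | q) -> []<>(r | q)), u
3. [](~s & q), u
4. <>(r | q), u
5. ~[]<>(r | q), u
6. ~s & q, u
7. ~s, u
8. q, u
9. r | q, v
10. ~s & q, v
11. ~s, v
12. q, v
13. ~<>(r | q), w
14. ~s & q, w
15. ~s, w
16. q, w
17. ~(r | q), w
18. ~r, w
19. ~q, w
Accessibility: uRu, uRv, uRw, vRv, wRw
Branch closes: q and ~q both at w.
Every branch closes (one shown): unsatisfiable in T, hence also in S4, S5 (every S4/S5-frame is a T-frame).
K-tableau for the formula:
1. ~(<>(r | q) -> []<>(r | q)) & [](~s & q), u
2. ~(<>(r | q) -> []<>(r | q)), u
3. [](~s & q), u
4. <>(r | q), u
5. ~[]<>(r | q), u
6. r | q, v
7. ~s & q, v
8. ~s, v
9. q, v
10. ~<>(r | q), w
11. ~s & q, w
12. ~s, w
13. q, w
Accessibility: uRv, uRw
Complete open branch: satisfiable in K.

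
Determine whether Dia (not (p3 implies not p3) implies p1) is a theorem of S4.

Not valid

Tableau for the negation not Dia (not (p3 implies not p3) implies p1):
1. not Dia (not (p3 implies not p3) implies p1), 0
2. not (not (p3 implies not p3) implies p1), 0
3. not (p3 implies not p3), 0
4. not p1, 0
5. p3, 0
Accessibility: 0R0
The negation has an open branch (countermodel exists).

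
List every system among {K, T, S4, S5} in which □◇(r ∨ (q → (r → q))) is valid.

K-tableau for the negation ¬□◇(r ∨ (q → (r → q))):
1. ¬□◇(r ∨ (q → (r → q))), w0
2. ¬◇(r ∨ (q → (r → q))), w1   [¬□-rule on 1: fresh world w1, w0Rw1]
Accessibility: w0Rw1
Complete open branch: countermodel on a K-frame, so not valid in K.
T-tableau for the negation ¬□◇(r ∨ (q → (r → q))):
1. ¬□◇(r ∨ (q → (r → q))), w0
2. ¬◇(r ∨ (q → (r → q))), w1   [¬□-rule on 1: fresh world w1, w0Rw1]
3. ¬(r ∨ (q → (r → q))), w1   [¬◇-rule on 2 via w1Rw1]
4. ¬r, w1   [¬∨-rule on 3]
5. ¬(q → (r → q)), w1   [¬∨-rule on 3]
6. q, w1   [¬→-rule on 5]
7. ¬(r → q), w1   [¬→-rule on 5]
8. r, w1   [¬→-rule on 7]
9. ¬q, w1   [¬→-rule on 7]
Accessibility: w0Rw0, w0Rw1, w1Rw1
Branch closes: r and ¬r both at w1.
Every branch closes (one shown): valid in T, hence also in S4, S5 (every theorem of T is a theorem of S4 and S5).

T, S4, S5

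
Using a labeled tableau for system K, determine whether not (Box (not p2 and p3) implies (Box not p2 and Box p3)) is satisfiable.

1. not (Box (not p2 and p3) implies (Box not p2 and Box p3)), u
2. Box (not p2 and p3), u
3. not (Box not p2 and Box p3), u
4. not Box p3, u
5. not p3, v
6. not p2 and p3, v
7. not p2, v
8. p3, v
Accessibility: uRv
Branch closes: p3 and not p3 both at v.
Every branch closes; the branch above is one of them.

No, unsatisfiable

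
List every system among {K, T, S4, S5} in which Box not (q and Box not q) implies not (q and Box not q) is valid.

T, S4, S5

T-tableau for the negation not (Box not (q and Box not q) implies not (q and Box not q)):
1. not (Box not (q and Box not q) implies not (q and Box not q)), u
2. Box not (q and Box not q), u   [neg-implies-rule on 1]
3. q and Box not q, u   [neg-implies-rule on 1]
4. q, u   [and-rule on 3]
5. Box not q, u   [and-rule on 3]
6. not (q and Box not q), u   [Box-rule on 2 via uRu]
7. not q, u   [Box-rule on 5 via uRu]
Accessibility: uRu
Branch closes: q and not q both at u.
Every branch closes (one shown): valid in T, hence also in S4, S5 (every theorem of T is a theorem of S4 and S5).
K-tableau for the negation not (Box not (q and Box not q) implies not (q and Box not q)):
1. not (Box not (q and Box not q) implies not (q and Box not q)), u
2. Box not (q and Box not q), u   [neg-implies-rule on 1]
3. q and Box not q, u   [neg-implies-rule on 1]
4. q, u   [and-rule on 3]
5. Box not q, u   [and-rule on 3]
Complete open branch: countermodel on a K-frame, so not valid in K.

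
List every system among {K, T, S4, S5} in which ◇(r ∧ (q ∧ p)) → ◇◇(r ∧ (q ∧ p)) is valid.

K-tableau for the negation ¬(◇(r ∧ (q ∧ p)) → ◇◇(r ∧ (q ∧ p))):
1. ¬(◇(r ∧ (q ∧ p)) → ◇◇(r ∧ (q ∧ p))), w0
2. ◇(r ∧ (q ∧ p)), w0   [¬→-rule on 1]
3. ¬◇◇(r ∧ (q ∧ p)), w0   [¬→-rule on 1]
4. r ∧ (q ∧ p), w1   [◇-rule on 2: fresh world w1, w0Rw1]
5. r, w1   [∧-rule on 4]
6. q ∧ p, w1   [∧-rule on 4]
7. q, w1   [∧-rule on 6]
8. p, w1   [∧-rule on 6]
9. ¬◇(r ∧ (q ∧ p)), w1   [¬◇-rule on 3 via w0Rw1]
Accessibility: w0Rw1
Complete open branch: countermodel on a K-frame, so not valid in K.
T-tableau for the negation ¬(◇(r ∧ (q ∧ p)) → ◇◇(r ∧ (q ∧ p))):
1. ¬(◇(r ∧ (q ∧ p)) → ◇◇(r ∧ (q ∧ p))), w0
2. ◇(r ∧ (q ∧ p)), w0   [¬→-rule on 1]
3. ¬◇◇(r ∧ (q ∧ p)), w0   [¬→-rule on 1]
4. ¬◇(r ∧ (q ∧ p)), w0   [¬◇-rule on 3 via w0Rw0]
5. ¬(r ∧ (q ∧ p)), w0   [¬◇-rule on 4 via w0Rw0]
6. ¬(q ∧ p), w0   [¬∧-rule on 5 (branches; this branch)]
7. ¬p, w0   [¬∧-rule on 6 (branches; this branch)]
8. r ∧ (q ∧ p), w1   [◇-rule on 2: fresh world w1, w0Rw1]
9. r, w1   [∧-rule on 8]
10. q ∧ p, w1   [∧-rule on 8]
11. q, w1   [∧-rule on 10]
12. p, w1   [∧-rule on 10]
13. ¬◇(r ∧ (q ∧ p)), w1   [¬◇-rule on 3 via w0Rw1]
14. ¬(r ∧ (q ∧ p)), w1   [¬◇-rule on 4 via w0Rw1]
15. ¬(q ∧ p), w1   [¬∧-rule on 14 (branches; this branch)]
16. ¬p, w1   [¬∧-rule on 15 (branches; this branch)]
Accessibility: w0Rw0, w0Rw1, w1Rw1
Branch closes: p and ¬p both at w1.
Every branch closes (one shown): valid in T, hence also in S4, S5 (every theorem of T is a theorem of S4 and S5).

T, S4, S5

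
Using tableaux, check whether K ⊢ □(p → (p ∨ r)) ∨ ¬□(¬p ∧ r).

Tableau for the negation ¬(□(p → (p ∨ r)) ∨ ¬□(¬p ∧ r)):
1. ¬(□(p → (p ∨ r)) ∨ ¬□(¬p ∧ r)), w0
2. ¬□(p → (p ∨ r)), w0
3. □(¬p ∧ r), w0
4. ¬(p → (p ∨ r)), w1
5. p, w1
6. ¬(p ∨ r), w1
7. ¬p, w1
8. ¬r, w1
Accessibility: w0Rw1
Branch closes: p and ¬p both at w1.
All branches of the negation close; one closing branch shown above.

Yes, valid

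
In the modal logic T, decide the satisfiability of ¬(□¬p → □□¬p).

1. ¬(□¬p → □□¬p), w0
2. □¬p, w0
3. ¬□□¬p, w0
4. ¬p, w0
5. ¬□¬p, w1
6. ¬p, w1
7. p, w2
Accessibility: w0Rw0, w0Rw1, w1Rw1, w1Rw2, w2Rw2

Satisfiable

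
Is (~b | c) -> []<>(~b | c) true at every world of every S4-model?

Not valid

Tableau for the negation ~((~b | c) -> []<>(~b | c)):
1. ~((~b | c) -> []<>(~b | c)), u
2. ~b | c, u   [~->-rule on 1]
3. ~[]<>(~b | c), u   [~->-rule on 1]
4. c, u   [|-rule on 2 (branches; this branch)]
5. ~<>(~b | c), v   [~[]-rule on 3: fresh world v, uRv]
6. ~(~b | c), v   [~<>-rule on 5 via vRv]
7. b, v   [~|-rule on 6]
8. ~c, v   [~|-rule on 6]
Accessibility: uRu, uRv, vRv
The negation has an open branch (countermodel exists).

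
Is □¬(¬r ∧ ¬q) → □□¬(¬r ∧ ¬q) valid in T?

No, not valid

Tableau for the negation ¬(□¬(¬r ∧ ¬q) → □□¬(¬r ∧ ¬q)):
1. ¬(□¬(¬r ∧ ¬q) → □□¬(¬r ∧ ¬q)), 0
2. □¬(¬r ∧ ¬q), 0
3. ¬□□¬(¬r ∧ ¬q), 0
4. ¬(¬r ∧ ¬q), 0
5. q, 0
6. ¬□¬(¬r ∧ ¬q), 1
7. ¬(¬r ∧ ¬q), 1
8. q, 1
9. ¬r ∧ ¬q, 2
10. ¬r, 2
11. ¬q, 2
Accessibility: 0R0, 0R1, 1R1, 1R2, 2R2
The negation has an open branch (countermodel exists).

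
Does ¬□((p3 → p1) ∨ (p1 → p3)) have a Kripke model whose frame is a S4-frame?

1. ¬□((p3 → p1) ∨ (p1 → p3)), 0
2. ¬((p3 → p1) ∨ (p1 → p3)), 1
3. ¬(p3 → p1), 1
4. ¬(p1 → p3), 1
5. p3, 1
6. ¬p1, 1
7. p1, 1
8. ¬p3, 1
Accessibility: 0R0, 0R1, 1R1
Branch closes: p1 and ¬p1 both at 1.
(One branch shown.) All branches close.

No, unsatisfiable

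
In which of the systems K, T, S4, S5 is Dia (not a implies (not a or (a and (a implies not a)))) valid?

T, S4, S5

T-tableau for the negation not Dia (not a implies (not a or (a and (a implies not a)))):
1. not Dia (not a implies (not a or (a and (a implies not a)))), 0
2. not (not a implies (not a or (a and (a implies not a)))), 0
3. not a, 0
4. not (not a or (a and (a implies not a))), 0
5. a, 0
6. not (a and (a implies not a)), 0
Accessibility: 0R0
Branch closes: a and not a both at 0.
Every branch closes (one shown): valid in T, hence also in S4, S5 (every theorem of T is a theorem of S4 and S5).
K-tableau for the negation not Dia (not a implies (not a or (a and (a implies not a)))):
1. not Dia (not a implies (not a or (a and (a implies not a)))), 0
Complete open branch: countermodel on a K-frame, so not valid in K.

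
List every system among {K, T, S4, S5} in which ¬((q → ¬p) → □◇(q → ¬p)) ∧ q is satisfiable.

S5-tableau for the formula:
1. ¬((q → ¬p) → □◇(q → ¬p)) ∧ q, 0
2. ¬((q → ¬p) → □◇(q → ¬p)), 0   [∧-rule on 1]
3. q, 0   [∧-rule on 1]
4. q → ¬p, 0   [¬→-rule on 2]
5. ¬□◇(q → ¬p), 0   [¬→-rule on 2]
6. ¬p, 0   [→-rule on 4 (branches; this branch)]
7. ¬◇(q → ¬p), 1   [¬□-rule on 5: fresh world 1, 0R1]
8. ¬(q → ¬p), 0   [¬◇-rule on 7 via 1R0]
9. p, 0   [¬→-rule on 8]
Accessibility: 0R0, 0R1, 1R0, 1R1
Branch closes: p and ¬p both at 0.
Every branch closes (one shown): unsatisfiable in S5.
S4-tableau for the formula:
1. ¬((q → ¬p) → □◇(q → ¬p)) ∧ q, 0
2. ¬((q → ¬p) → □◇(q → ¬p)), 0   [∧-rule on 1]
3. q, 0   [∧-rule on 1]
4. q → ¬p, 0   [¬→-rule on 2]
5. ¬□◇(q → ¬p), 0   [¬→-rule on 2]
6. ¬p, 0   [→-rule on 4 (branches; this branch)]
7. ¬◇(q → ¬p), 1   [¬□-rule on 5: fresh world 1, 0R1]
8. ¬(q → ¬p), 1   [¬◇-rule on 7 via 1R1]
9. q, 1   [¬→-rule on 8]
10. p, 1   [¬→-rule on 8]
Accessibility: 0R0, 0R1, 1R1
Complete open branch: satisfiable in S4, hence also in K, T (this S4-model is also a K-model and a T-model).

K, T, S4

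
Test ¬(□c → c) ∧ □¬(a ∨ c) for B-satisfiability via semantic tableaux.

1. ¬(□c → c) ∧ □¬(a ∨ c), u
2. ¬(□c → c), u
3. □¬(a ∨ c), u
4. □c, u
5. ¬c, u
6. ¬(a ∨ c), u
7. ¬a, u
8. c, u
Accessibility: uRu
Branch closes: c and ¬c both at u.
All branches of the tableau close; one closing branch shown above.

No, unsatisfiable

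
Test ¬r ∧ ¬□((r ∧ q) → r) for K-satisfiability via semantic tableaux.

1. ¬r ∧ ¬□((r ∧ q) → r), w0
2. ¬r, w0
3. ¬□((r ∧ q) → r), w0
4. ¬((r ∧ q) → r), w1
5. r ∧ q, w1
6. ¬r, w1
7. r, w1
8. q, w1
Accessibility: w0Rw1
Branch closes: r and ¬r both at w1.
Every branch closes; the branch above is one of them.

No, unsatisfiable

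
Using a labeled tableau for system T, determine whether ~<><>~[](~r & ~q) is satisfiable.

Yes, satisfiable

1. ~<><>~[](~r & ~q), 0
2. ~<>~[](~r & ~q), 0
3. [](~r & ~q), 0
4. ~r & ~q, 0
5. ~r, 0
6. ~q, 0
Accessibility: 0R0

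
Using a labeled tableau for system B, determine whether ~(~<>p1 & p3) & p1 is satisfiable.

1. ~(~<>p1 & p3) & p1, u
2. ~(~<>p1 & p3), u
3. p1, u
4. ~p3, u
Accessibility: uRu

Satisfiable (open branch found)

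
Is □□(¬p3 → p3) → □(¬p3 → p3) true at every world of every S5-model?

Tableau for the negation ¬(□□(¬p3 → p3) → □(¬p3 → p3)):
1. ¬(□□(¬p3 → p3) → □(¬p3 → p3)), 0
2. □□(¬p3 → p3), 0
3. ¬□(¬p3 → p3), 0
4. □(¬p3 → p3), 0
5. ¬p3 → p3, 0
6. p3, 0
7. ¬(¬p3 → p3), 1
8. ¬p3, 1
9. □(¬p3 → p3), 1
10. ¬p3 → p3, 1
11. p3, 1
Accessibility: 0R0, 0R1, 1R0, 1R1
Branch closes: p3 and ¬p3 both at 1.
All branches of the negation close; one closing branch shown above.

Valid in S5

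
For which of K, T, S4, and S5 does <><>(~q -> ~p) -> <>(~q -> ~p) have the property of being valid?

S4, S5

S4-tableau for the negation ~(<><>(~q -> ~p) -> <>(~q -> ~p)):
1. ~(<><>(~q -> ~p) -> <>(~q -> ~p)), 0
2. <><>(~q -> ~p), 0   [~->-rule on 1]
3. ~<>(~q -> ~p), 0   [~->-rule on 1]
4. ~(~q -> ~p), 0   [~<>-rule on 3 via 0R0]
5. ~q, 0   [~->-rule on 4]
6. p, 0   [~->-rule on 4]
7. <>(~q -> ~p), 1   [<>-rule on 2: fresh world 1, 0R1]
8. ~(~q -> ~p), 1   [~<>-rule on 3 via 0R1]
9. ~q, 1   [~->-rule on 8]
10. p, 1   [~->-rule on 8]
11. ~q -> ~p, 2   [<>-rule on 7: fresh world 2, 1R2]
12. ~(~q -> ~p), 2   [~<>-rule on 3 via 0R2]
13. ~q, 2   [~->-rule on 12]
14. p, 2   [~->-rule on 12]
15. ~p, 2   [->-rule on 11 (branches; this branch)]
Accessibility: 0R0, 0R1, 0R2, 1R1, 1R2, 2R2
Branch closes: p and ~p both at 2.
Every branch closes (one shown): valid in S4, hence also in S5 (every theorem of S4 is a theorem of S5).
T-tableau for the negation ~(<><>(~q -> ~p) -> <>(~q -> ~p)):
1. ~(<><>(~q -> ~p) -> <>(~q -> ~p)), 0
2. <><>(~q -> ~p), 0   [~->-rule on 1]
3. ~<>(~q -> ~p), 0   [~->-rule on 1]
4. ~(~q -> ~p), 0   [~<>-rule on 3 via 0R0]
5. ~q, 0   [~->-rule on 4]
6. p, 0   [~->-rule on 4]
7. <>(~q -> ~p), 1   [<>-rule on 2: fresh world 1, 0R1]
8. ~(~q -> ~p), 1   [~<>-rule on 3 via 0R1]
9. ~q, 1   [~->-rule on 8]
10. p, 1   [~->-rule on 8]
11. ~q -> ~p, 2   [<>-rule on 7: fresh world 2, 1R2]
12. ~p, 2   [->-rule on 11 (branches; this branch)]
Accessibility: 0R0, 0R1, 1R1, 1R2, 2R2
Complete open branch: countermodel on a T-frame, so not valid in T, nor in K (the same frame is also a K-frame).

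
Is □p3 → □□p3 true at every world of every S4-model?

Yes, valid

Tableau for the negation ¬(□p3 → □□p3):
1. ¬(□p3 → □□p3), 0
2. □p3, 0
3. ¬□□p3, 0
4. p3, 0
5. ¬□p3, 1
6. p3, 1
7. ¬p3, 2
8. p3, 2
Accessibility: 0R0, 0R1, 0R2, 1R1, 1R2, 2R2
Branch closes: p3 and ¬p3 both at 2.
All branches of the negation close; one closing branch shown above.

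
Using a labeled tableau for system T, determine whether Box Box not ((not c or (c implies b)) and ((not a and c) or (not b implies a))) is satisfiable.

Satisfiable (open branch found)

1. Box Box not ((not c or (c implies b)) and ((not a and c) or (not b implies a))), 0
2. Box not ((not c or (c implies b)) and ((not a and c) or (not b implies a))), 0   [Box-rule on 1 via 0R0]
3. not ((not c or (c implies b)) and ((not a and c) or (not b implies a))), 0   [Box-rule on 2 via 0R0]
4. not ((not a and c) or (not b implies a)), 0   [neg-and-rule on 3 (branches; this branch)]
5. not (not a and c), 0   [neg-or-rule on 4]
6. not (not b implies a), 0   [neg-or-rule on 4]
7. not b, 0   [neg-implies-rule on 6]
8. not a, 0   [neg-implies-rule on 6]
9. not c, 0   [neg-and-rule on 5 (branches; this branch)]
Accessibility: 0R0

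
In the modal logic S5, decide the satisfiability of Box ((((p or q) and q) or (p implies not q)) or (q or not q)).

1. Box ((((p or q) and q) or (p implies not q)) or (q or not q)), w0
2. (((p or q) and q) or (p implies not q)) or (q or not q), w0
3. q or not q, w0
4. not q, w0
Accessibility: w0Rw0

Yes, satisfiable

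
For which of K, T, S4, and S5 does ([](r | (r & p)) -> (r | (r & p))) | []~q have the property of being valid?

K-tableau for the negation ~(([](r | (r & p)) -> (r | (r & p))) | []~q):
1. ~(([](r | (r & p)) -> (r | (r & p))) | []~q), 0
2. ~([](r | (r & p)) -> (r | (r & p))), 0   [~|-rule on 1]
3. ~[]~q, 0   [~|-rule on 1]
4. [](r | (r & p)), 0   [~->-rule on 2]
5. ~(r | (r & p)), 0   [~->-rule on 2]
6. ~r, 0   [~|-rule on 5]
7. ~(r & p), 0   [~|-rule on 5]
8. ~p, 0   [~&-rule on 7 (branches; this branch)]
9. q, 1   [~[]-rule on 3: fresh world 1, 0R1]
10. r | (r & p), 1   [[]-rule on 4 via 0R1]
11. r & p, 1   [|-rule on 10 (branches; this branch)]
12. r, 1   [&-rule on 11]
13. p, 1   [&-rule on 11]
Accessibility: 0R1
Complete open branch: countermodel on a K-frame, so not valid in K.
T-tableau for the negation ~(([](r | (r & p)) -> (r | (r & p))) | []~q):
1. ~(([](r | (r & p)) -> (r | (r & p))) | []~q), 0
2. ~([](r | (r & p)) -> (r | (r & p))), 0   [~|-rule on 1]
3. ~[]~q, 0   [~|-rule on 1]
4. [](r | (r & p)), 0   [~->-rule on 2]
5. ~(r | (r & p)), 0   [~->-rule on 2]
6. ~r, 0   [~|-rule on 5]
7. ~(r & p), 0   [~|-rule on 5]
8. r | (r & p), 0   [[]-rule on 4 via 0R0]
9. ~p, 0   [~&-rule on 7 (branches; this branch)]
10. r & p, 0   [|-rule on 8 (branches; this branch)]
11. r, 0   [&-rule on 10]
12. p, 0   [&-rule on 10]
Accessibility: 0R0
Branch closes: r and ~r both at 0.
Every branch closes (one shown): valid in T, hence also in S4, S5 (every theorem of T is a theorem of S4 and S5).

T, S4, S5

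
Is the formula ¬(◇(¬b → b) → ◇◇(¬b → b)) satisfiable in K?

1. ¬(◇(¬b → b) → ◇◇(¬b → b)), w0
2. ◇(¬b → b), w0
3. ¬◇◇(¬b → b), w0
4. ¬b → b, w1
5. ¬◇(¬b → b), w1
6. b, w1
Accessibility: w0Rw1

Yes, satisfiable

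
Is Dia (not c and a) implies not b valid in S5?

Tableau for the negation not (Dia (not c and a) implies not b):
1. not (Dia (not c and a) implies not b), u
2. Dia (not c and a), u   [neg-implies-rule on 1]
3. b, u   [neg-implies-rule on 1]
4. not c and a, v   [Dia-rule on 2: fresh world v, uRv]
5. not c, v   [and-rule on 4]
6. a, v   [and-rule on 4]
Accessibility: uRu, uRv, vRu, vRv
The negation has an open branch (countermodel exists).

Not valid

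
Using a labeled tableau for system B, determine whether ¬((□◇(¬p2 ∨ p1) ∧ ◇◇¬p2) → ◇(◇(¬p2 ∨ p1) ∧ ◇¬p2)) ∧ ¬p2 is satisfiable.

1. ¬((□◇(¬p2 ∨ p1) ∧ ◇◇¬p2) → ◇(◇(¬p2 ∨ p1) ∧ ◇¬p2)) ∧ ¬p2, u
2. ¬((□◇(¬p2 ∨ p1) ∧ ◇◇¬p2) → ◇(◇(¬p2 ∨ p1) ∧ ◇¬p2)), u
3. ¬p2, u
4. □◇(¬p2 ∨ p1) ∧ ◇◇¬p2, u
5. ¬◇(◇(¬p2 ∨ p1) ∧ ◇¬p2), u
6. □◇(¬p2 ∨ p1), u
7. ◇◇¬p2, u
8. ¬(◇(¬p2 ∨ p1) ∧ ◇¬p2), u
9. ◇(¬p2 ∨ p1), u
10. ¬◇(¬p2 ∨ p1), u
11. ¬(¬p2 ∨ p1), u
12. p2, u
13. ¬p1, u
Accessibility: uRu
Branch closes: p2 and ¬p2 both at u.
All branches of the tableau close; one closing branch shown above.

No, unsatisfiable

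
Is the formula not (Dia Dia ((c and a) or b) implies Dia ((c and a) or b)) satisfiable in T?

Yes, satisfiable

1. not (Dia Dia ((c and a) or b) implies Dia ((c and a) or b)), w0
2. Dia Dia ((c and a) or b), w0   [neg-implies-rule on 1]
3. not Dia ((c and a) or b), w0   [neg-implies-rule on 1]
4. not ((c and a) or b), w0   [neg-Dia-rule on 3 via w0Rw0]
5. not (c and a), w0   [neg-or-rule on 4]
6. not b, w0   [neg-or-rule on 4]
7. not a, w0   [neg-and-rule on 5 (branches; this branch)]
8. Dia ((c and a) or b), w1   [Dia-rule on 2: fresh world w1, w0Rw1]
9. not ((c and a) or b), w1   [neg-Dia-rule on 3 via w0Rw1]
10. not (c and a), w1   [neg-or-rule on 9]
11. not b, w1   [neg-or-rule on 9]
12. not a, w1   [neg-and-rule on 10 (branches; this branch)]
13. (c and a) or b, w2   [Dia-rule on 8: fresh world w2, w1Rw2]
14. b, w2   [or-rule on 13 (branches; this branch)]
Accessibility: w0Rw0, w0Rw1, w1Rw1, w1Rw2, w2Rw2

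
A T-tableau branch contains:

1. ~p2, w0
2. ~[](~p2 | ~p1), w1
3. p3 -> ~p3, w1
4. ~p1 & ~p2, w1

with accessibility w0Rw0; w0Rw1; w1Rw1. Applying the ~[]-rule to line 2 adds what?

a fresh world w2 with w1Rw2, and ~(~p2 | ~p1) at w2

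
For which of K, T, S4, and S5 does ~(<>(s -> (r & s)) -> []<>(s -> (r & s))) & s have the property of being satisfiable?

S5-tableau for the formula:
1. ~(<>(s -> (r & s)) -> []<>(s -> (r & s))) & s, 0
2. ~(<>(s -> (r & s)) -> []<>(s -> (r & s))), 0   [&-rule on 1]
3. s, 0   [&-rule on 1]
4. <>(s -> (r & s)), 0   [~->-rule on 2]
5. ~[]<>(s -> (r & s)), 0   [~->-rule on 2]
6. s -> (r & s), 1   [<>-rule on 4: fresh world 1, 0R1]
7. r & s, 1   [->-rule on 6 (branches; this branch)]
8. r, 1   [&-rule on 7]
9. s, 1   [&-rule on 7]
10. ~<>(s -> (r & s)), 2   [~[]-rule on 5: fresh world 2, 0R2]
11. ~(s -> (r & s)), 0   [~<>-rule on 10 via 2R0]
12. ~(r & s), 0   [~->-rule on 11]
13. ~(s -> (r & s)), 1   [~<>-rule on 10 via 2R1]
14. ~(r & s), 1   [~->-rule on 13]
15. ~(s -> (r & s)), 2   [~<>-rule on 10 via 2R2]
16. s, 2   [~->-rule on 15]
17. ~(r & s), 2   [~->-rule on 15]
18. ~r, 0   [~&-rule on 12 (branches; this branch)]
19. ~s, 1   [~&-rule on 14 (branches; this branch)]
Accessibility: 0R0, 0R1, 0R2, 1R0, 1R1, 1R2, 2R0, 2R1, 2R2
Branch closes: s and ~s both at 1.
Every branch closes (one shown): unsatisfiable in S5.
S4-tableau for the formula:
1. ~(<>(s -> (r & s)) -> []<>(s -> (r & s))) & s, 0
2. ~(<>(s -> (r & s)) -> []<>(s -> (r & s))), 0   [&-rule on 1]
3. s, 0   [&-rule on 1]
4. <>(s -> (r & s)), 0   [~->-rule on 2]
5. ~[]<>(s -> (r & s)), 0   [~->-rule on 2]
6. s -> (r & s), 1   [<>-rule on 4: fresh world 1, 0R1]
7. r & s, 1   [->-rule on 6 (branches; this branch)]
8. r, 1   [&-rule on 7]
9. s, 1   [&-rule on 7]
10. ~<>(s -> (r & s)), 2   [~[]-rule on 5: fresh world 2, 0R2]
11. ~(s -> (r & s)), 2   [~<>-rule on 10 via 2R2]
12. s, 2   [~->-rule on 11]
13. ~(r & s), 2   [~->-rule on 11]
14. ~r, 2   [~&-rule on 13 (branches; this branch)]
Accessibility: 0R0, 0R1, 0R2, 1R1, 2R2
Complete open branch: satisfiable in S4, hence also in K, T (this S4-model is also a K-model and a T-model).

K, T, S4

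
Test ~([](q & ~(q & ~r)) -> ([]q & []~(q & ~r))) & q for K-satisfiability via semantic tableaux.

Unsatisfiable

1. ~([](q & ~(q & ~r)) -> ([]q & []~(q & ~r))) & q, w0
2. ~([](q & ~(q & ~r)) -> ([]q & []~(q & ~r))), w0
3. q, w0
4. [](q & ~(q & ~r)), w0
5. ~([]q & []~(q & ~r)), w0
6. ~[]~(q & ~r), w0
7. q & ~r, w1
8. q, w1
9. ~r, w1
10. q & ~(q & ~r), w1
11. ~(q & ~r), w1
12. r, w1
Accessibility: w0Rw1
Branch closes: r and ~r both at w1.
Every branch closes; the branch above is one of them.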